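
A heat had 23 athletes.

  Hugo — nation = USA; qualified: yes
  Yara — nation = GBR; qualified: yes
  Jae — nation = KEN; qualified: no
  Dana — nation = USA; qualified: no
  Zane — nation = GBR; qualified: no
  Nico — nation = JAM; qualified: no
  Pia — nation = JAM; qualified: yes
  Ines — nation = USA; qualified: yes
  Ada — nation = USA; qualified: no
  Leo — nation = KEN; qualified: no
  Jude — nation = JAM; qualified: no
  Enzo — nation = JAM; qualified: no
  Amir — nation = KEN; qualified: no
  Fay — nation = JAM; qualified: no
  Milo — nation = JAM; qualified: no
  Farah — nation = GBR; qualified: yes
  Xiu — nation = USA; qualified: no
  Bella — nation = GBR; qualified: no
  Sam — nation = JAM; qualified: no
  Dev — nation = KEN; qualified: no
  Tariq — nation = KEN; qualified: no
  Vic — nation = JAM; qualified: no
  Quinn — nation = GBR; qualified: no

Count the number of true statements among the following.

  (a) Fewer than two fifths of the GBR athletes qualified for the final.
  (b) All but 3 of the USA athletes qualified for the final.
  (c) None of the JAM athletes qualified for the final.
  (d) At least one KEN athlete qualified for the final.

1

(a) GBR: |A| = 5, |A ∩ B| = 2; needs |A ∩ B| / |A| < 2/5 — false.
(b) USA: |A| = 5, |A ∩ B| = 2; needs |A ∖ B| = 3 — true.
(c) JAM: |A| = 8, |A ∩ B| = 1; needs A ∩ B = ∅ (|A ∩ B| = 0) — false.
(d) KEN: |A| = 5, |A ∩ B| = 0; needs A ∩ B ≠ ∅ (|A ∩ B| ≥ 1) — false.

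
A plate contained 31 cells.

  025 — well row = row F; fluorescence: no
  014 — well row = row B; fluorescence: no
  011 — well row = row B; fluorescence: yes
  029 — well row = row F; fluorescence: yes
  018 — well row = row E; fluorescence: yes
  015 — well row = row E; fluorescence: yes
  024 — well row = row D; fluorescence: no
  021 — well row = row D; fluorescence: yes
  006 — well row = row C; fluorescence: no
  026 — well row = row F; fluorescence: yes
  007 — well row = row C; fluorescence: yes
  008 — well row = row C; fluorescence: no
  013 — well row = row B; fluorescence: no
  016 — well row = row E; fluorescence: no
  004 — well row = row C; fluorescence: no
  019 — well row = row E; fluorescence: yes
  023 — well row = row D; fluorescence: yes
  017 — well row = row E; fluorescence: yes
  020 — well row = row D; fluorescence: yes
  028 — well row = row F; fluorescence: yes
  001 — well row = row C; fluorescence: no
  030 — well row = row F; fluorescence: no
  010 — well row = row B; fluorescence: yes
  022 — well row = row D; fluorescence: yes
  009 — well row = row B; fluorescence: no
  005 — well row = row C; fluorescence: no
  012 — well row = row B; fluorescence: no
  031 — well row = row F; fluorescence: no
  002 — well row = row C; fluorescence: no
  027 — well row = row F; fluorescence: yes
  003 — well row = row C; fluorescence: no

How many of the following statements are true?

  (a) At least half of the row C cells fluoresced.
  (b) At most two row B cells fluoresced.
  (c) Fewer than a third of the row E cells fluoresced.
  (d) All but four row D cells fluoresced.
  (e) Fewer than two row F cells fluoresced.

(a) row C: |A| = 8, |A ∩ B| = 1; needs |A ∩ B| ≥ |A ∖ B| — false.
(b) row B: |A| = 6, |A ∩ B| = 2; needs |A ∩ B| ≤ 2 — true.
(c) row E: |A| = 5, |A ∩ B| = 4; needs |A ∩ B| / |A| < 1/3 — false.
(d) row D: |A| = 5, |A ∩ B| = 4; needs |A ∖ B| = 4 — false.
(e) row F: |A| = 7, |A ∩ B| = 4; needs |A ∩ B| < 2 — false.

1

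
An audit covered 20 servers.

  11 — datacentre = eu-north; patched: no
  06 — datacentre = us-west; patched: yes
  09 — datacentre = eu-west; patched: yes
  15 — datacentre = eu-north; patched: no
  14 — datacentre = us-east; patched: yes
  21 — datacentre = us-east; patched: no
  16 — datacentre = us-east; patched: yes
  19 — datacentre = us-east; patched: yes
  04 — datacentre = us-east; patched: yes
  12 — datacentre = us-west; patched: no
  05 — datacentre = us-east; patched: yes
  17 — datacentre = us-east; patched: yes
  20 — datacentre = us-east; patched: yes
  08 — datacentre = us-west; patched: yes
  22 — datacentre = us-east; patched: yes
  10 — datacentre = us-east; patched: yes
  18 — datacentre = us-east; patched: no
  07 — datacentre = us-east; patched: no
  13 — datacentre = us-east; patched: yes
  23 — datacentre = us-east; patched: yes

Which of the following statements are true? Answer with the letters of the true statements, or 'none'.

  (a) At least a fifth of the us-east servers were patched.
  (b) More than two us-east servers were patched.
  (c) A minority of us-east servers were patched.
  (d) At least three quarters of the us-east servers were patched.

(a), (b), (d)

|A| = 14, |A ∩ B| = 11, |A ∖ B| = 3.
(a) |A ∩ B| / |A| ≥ 1/5: holds.
(b) |A ∩ B| > 2: holds.
(c) |A ∩ B| < |A ∖ B|: fails.
(d) |A ∩ B| / |A| ≥ 3/4: holds.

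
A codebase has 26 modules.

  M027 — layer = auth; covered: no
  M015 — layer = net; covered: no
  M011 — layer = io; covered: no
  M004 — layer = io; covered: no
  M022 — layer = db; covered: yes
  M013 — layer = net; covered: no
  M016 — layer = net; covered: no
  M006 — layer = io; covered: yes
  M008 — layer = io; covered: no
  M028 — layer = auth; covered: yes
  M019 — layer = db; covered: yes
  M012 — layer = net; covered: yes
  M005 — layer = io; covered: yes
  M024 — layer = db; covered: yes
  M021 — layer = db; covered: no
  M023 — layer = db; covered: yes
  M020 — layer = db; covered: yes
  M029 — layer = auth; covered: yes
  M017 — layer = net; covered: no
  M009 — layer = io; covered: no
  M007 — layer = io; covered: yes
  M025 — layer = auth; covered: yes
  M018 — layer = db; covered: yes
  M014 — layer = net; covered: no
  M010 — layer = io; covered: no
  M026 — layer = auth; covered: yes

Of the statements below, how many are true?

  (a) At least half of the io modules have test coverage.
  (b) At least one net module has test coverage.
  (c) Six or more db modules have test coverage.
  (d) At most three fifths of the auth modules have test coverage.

(a) io: |A| = 8, |A ∩ B| = 3; needs |A ∩ B| ≥ |A ∖ B| — false.
(b) net: |A| = 6, |A ∩ B| = 1; needs A ∩ B ≠ ∅ (|A ∩ B| ≥ 1) — true.
(c) db: |A| = 7, |A ∩ B| = 6; needs |A ∩ B| ≥ 6 — true.
(d) auth: |A| = 5, |A ∩ B| = 4; needs |A ∩ B| / |A| ≤ 3/5 — false.

2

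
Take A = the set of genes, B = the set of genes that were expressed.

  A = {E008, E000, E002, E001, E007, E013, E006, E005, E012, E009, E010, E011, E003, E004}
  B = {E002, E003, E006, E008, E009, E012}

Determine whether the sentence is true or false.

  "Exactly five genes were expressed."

False

The determiner here denotes the relation: |A ∩ B| = 5.
A (the restrictor) = {E008, E000, E002, E001, E007, E013, E006, E005, E012, E009, E010, E011, E003, E004}, |A| = 14.
A ∩ B = {E008, E002, E006, E012, E009, E003}, so |A ∩ B| = 6.
|A ∩ B| = 6, so the statement is false.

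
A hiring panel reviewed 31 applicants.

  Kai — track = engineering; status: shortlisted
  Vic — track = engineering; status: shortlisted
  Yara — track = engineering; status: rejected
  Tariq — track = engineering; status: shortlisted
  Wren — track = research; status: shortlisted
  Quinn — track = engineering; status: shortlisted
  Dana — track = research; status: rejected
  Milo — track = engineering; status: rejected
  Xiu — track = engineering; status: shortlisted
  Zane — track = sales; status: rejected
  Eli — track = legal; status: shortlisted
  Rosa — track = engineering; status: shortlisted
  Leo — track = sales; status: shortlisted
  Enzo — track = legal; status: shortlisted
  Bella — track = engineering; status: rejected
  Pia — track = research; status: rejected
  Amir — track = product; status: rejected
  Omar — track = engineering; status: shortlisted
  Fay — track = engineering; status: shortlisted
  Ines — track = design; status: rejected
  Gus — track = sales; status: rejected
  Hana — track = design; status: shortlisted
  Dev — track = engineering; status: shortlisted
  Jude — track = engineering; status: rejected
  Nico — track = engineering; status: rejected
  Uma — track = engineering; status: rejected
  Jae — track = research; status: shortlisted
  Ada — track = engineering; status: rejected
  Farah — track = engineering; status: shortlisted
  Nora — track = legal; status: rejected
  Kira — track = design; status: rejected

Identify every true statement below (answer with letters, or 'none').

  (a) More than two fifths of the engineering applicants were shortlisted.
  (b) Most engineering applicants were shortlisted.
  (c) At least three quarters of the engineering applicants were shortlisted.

(a), (b)

|A| = 17, |A ∩ B| = 10, |A ∖ B| = 7.
(a) |A ∩ B| / |A| > 2/5: holds.
(b) |A ∩ B| > |A ∖ B|: holds.
(c) |A ∩ B| / |A| ≥ 3/4: fails.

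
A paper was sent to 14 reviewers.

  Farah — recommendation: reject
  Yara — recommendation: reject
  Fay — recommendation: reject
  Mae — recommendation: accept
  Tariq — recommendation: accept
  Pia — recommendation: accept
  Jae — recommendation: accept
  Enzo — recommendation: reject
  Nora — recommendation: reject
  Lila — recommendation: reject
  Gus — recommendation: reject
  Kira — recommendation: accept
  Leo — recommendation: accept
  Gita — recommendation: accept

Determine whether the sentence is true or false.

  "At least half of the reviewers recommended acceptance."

'At least half of the reviewers recommended acceptance' holds iff |A ∩ B| ≥ |A ∖ B|.
A (the restrictor) = {Farah, Yara, Fay, Mae, Tariq, Pia, Jae, Enzo, Nora, Lila, Gus, Kira, Leo, Gita}, |A| = 14.
A ∩ B = {Mae, Tariq, Pia, Jae, Kira, Leo, Gita}, so |A ∩ B| = 7.
A ∖ B = {Farah, Yara, Fay, Enzo, Nora, Lila, Gus}, so |A ∖ B| = 7.
7 = 7, so the statement is true.

True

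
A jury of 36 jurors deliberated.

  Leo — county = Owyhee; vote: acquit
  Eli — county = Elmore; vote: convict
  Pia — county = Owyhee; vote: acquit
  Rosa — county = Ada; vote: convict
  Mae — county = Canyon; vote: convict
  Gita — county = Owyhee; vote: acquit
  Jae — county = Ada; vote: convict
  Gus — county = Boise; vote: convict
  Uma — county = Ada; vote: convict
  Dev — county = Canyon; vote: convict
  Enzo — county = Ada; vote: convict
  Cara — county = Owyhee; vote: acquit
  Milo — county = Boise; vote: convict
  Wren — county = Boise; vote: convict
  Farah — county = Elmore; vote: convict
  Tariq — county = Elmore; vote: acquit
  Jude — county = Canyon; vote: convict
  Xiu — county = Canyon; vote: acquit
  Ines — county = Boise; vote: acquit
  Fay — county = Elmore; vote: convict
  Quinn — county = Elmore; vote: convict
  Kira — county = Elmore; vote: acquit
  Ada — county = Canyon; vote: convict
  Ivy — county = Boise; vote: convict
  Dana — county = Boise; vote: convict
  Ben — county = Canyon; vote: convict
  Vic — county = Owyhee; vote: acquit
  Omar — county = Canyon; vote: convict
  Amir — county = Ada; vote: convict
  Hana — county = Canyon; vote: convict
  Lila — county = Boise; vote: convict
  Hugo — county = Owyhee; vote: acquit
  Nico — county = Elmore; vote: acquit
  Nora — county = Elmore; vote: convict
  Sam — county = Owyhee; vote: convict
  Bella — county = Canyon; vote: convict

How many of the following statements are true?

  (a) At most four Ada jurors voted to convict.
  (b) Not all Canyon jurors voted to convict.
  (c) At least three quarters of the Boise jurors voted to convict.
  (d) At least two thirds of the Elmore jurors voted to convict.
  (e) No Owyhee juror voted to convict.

(a) Ada: |A| = 5, |A ∩ B| = 5; needs |A ∩ B| ≤ 4 — false.
(b) Canyon: |A| = 9, |A ∩ B| = 8; needs A ⊄ B (|A ∖ B| ≥ 1) — true.
(c) Boise: |A| = 7, |A ∩ B| = 6; needs |A ∩ B| / |A| ≥ 3/4 — true.
(d) Elmore: |A| = 8, |A ∩ B| = 5; needs |A ∩ B| / |A| ≥ 2/3 — false.
(e) Owyhee: |A| = 7, |A ∩ B| = 1; needs A ∩ B = ∅ (|A ∩ B| = 0) — false.

2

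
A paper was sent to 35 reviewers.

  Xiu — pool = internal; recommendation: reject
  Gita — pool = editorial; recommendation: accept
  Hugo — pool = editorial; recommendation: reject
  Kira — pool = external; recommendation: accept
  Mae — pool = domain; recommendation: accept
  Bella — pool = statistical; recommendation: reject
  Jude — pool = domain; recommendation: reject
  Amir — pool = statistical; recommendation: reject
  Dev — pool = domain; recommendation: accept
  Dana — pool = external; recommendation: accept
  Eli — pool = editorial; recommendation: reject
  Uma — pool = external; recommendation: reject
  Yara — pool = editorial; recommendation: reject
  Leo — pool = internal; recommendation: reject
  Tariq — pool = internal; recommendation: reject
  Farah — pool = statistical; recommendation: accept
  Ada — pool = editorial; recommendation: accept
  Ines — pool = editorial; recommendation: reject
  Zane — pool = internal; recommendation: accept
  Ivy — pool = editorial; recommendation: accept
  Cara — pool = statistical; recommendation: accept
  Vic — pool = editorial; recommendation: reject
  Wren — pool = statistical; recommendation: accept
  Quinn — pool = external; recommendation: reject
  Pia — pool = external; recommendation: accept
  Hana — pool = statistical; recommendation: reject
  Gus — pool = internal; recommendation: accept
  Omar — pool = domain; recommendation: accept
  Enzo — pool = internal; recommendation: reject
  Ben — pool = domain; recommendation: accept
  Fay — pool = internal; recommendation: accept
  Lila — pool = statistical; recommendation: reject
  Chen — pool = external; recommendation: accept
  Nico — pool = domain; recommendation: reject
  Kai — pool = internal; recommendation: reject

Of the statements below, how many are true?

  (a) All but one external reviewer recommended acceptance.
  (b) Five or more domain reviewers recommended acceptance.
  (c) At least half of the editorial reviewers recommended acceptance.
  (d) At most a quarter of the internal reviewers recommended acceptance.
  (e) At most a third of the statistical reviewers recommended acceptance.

0

(a) external: |A| = 6, |A ∩ B| = 4; needs |A ∖ B| = 1 — false.
(b) domain: |A| = 6, |A ∩ B| = 4; needs |A ∩ B| ≥ 5 — false.
(c) editorial: |A| = 8, |A ∩ B| = 3; needs |A ∩ B| ≥ |A ∖ B| — false.
(d) internal: |A| = 8, |A ∩ B| = 3; needs |A ∩ B| / |A| ≤ 1/4 — false.
(e) statistical: |A| = 7, |A ∩ B| = 3; needs |A ∩ B| / |A| ≤ 1/3 — false.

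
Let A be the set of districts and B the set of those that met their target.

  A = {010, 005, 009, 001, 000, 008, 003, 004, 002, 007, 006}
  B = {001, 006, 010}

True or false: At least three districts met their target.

The determiner here denotes the relation: |A ∩ B| ≥ 3.
A (the restrictor) = {010, 005, 009, 001, 000, 008, 003, 004, 002, 007, 006}, |A| = 11.
A ∩ B = {010, 001, 006}, so |A ∩ B| = 3.
|A ∩ B| = 3, so the statement is true.

True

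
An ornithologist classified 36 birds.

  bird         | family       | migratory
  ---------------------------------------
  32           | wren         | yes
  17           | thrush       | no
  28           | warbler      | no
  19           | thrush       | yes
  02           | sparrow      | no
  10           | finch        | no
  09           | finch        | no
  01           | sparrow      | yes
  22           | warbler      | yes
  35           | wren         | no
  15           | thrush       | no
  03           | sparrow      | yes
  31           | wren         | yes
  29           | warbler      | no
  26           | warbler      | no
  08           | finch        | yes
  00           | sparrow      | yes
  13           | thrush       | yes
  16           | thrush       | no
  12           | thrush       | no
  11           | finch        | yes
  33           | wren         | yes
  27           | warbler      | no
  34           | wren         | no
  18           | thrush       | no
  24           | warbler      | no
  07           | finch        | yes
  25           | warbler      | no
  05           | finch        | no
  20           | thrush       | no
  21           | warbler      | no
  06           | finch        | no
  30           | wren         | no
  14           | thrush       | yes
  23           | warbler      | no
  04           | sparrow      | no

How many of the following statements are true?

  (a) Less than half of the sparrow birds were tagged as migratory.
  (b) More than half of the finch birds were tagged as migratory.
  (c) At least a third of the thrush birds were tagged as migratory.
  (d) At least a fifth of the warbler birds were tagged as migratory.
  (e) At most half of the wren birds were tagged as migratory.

2

(a) sparrow: |A| = 5, |A ∩ B| = 3; needs |A ∩ B| < |A ∖ B| — false.
(b) finch: |A| = 7, |A ∩ B| = 3; needs |A ∩ B| > |A ∖ B| — false.
(c) thrush: |A| = 9, |A ∩ B| = 3; needs |A ∩ B| / |A| ≥ 1/3 — true.
(d) warbler: |A| = 9, |A ∩ B| = 1; needs |A ∩ B| / |A| ≥ 1/5 — false.
(e) wren: |A| = 6, |A ∩ B| = 3; needs |A ∩ B| ≤ |A ∖ B| — true.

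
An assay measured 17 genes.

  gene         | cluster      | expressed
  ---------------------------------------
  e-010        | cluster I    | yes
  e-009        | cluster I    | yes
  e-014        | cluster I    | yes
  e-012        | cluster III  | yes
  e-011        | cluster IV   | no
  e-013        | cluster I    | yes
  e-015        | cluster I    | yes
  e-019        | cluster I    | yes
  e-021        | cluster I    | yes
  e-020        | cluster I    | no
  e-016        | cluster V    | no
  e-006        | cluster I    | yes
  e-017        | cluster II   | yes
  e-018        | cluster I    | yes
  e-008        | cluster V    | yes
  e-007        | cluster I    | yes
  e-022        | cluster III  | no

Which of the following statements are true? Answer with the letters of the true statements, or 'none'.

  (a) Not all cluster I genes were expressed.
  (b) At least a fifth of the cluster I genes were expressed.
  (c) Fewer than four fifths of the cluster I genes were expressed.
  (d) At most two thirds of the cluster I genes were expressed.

(a), (b)

|A| = 11, |A ∩ B| = 10, |A ∖ B| = 1.
(a) A ⊄ B (|A ∖ B| ≥ 1): holds.
(b) |A ∩ B| / |A| ≥ 1/5: holds.
(c) |A ∩ B| / |A| < 4/5: fails.
(d) |A ∩ B| / |A| ≤ 2/3: fails.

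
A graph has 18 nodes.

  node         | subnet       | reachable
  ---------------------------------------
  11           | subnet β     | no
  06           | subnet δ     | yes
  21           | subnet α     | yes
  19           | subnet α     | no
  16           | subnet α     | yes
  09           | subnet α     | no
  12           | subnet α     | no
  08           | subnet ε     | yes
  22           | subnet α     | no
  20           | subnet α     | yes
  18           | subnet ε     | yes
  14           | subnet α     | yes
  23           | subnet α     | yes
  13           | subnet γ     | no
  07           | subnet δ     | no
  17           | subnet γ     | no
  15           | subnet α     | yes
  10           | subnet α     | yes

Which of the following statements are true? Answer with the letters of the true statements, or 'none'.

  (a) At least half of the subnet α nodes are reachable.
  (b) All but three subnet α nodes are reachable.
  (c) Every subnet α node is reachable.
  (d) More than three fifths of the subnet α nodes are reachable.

(a), (d)

|A| = 11, |A ∩ B| = 7, |A ∖ B| = 4.
(a) |A ∩ B| ≥ |A ∖ B|: holds.
(b) |A ∖ B| = 3: fails.
(c) A ⊆ B, i.e. every element of A is in B (|A ∖ B| = 0): fails.
(d) |A ∩ B| / |A| > 3/5: holds.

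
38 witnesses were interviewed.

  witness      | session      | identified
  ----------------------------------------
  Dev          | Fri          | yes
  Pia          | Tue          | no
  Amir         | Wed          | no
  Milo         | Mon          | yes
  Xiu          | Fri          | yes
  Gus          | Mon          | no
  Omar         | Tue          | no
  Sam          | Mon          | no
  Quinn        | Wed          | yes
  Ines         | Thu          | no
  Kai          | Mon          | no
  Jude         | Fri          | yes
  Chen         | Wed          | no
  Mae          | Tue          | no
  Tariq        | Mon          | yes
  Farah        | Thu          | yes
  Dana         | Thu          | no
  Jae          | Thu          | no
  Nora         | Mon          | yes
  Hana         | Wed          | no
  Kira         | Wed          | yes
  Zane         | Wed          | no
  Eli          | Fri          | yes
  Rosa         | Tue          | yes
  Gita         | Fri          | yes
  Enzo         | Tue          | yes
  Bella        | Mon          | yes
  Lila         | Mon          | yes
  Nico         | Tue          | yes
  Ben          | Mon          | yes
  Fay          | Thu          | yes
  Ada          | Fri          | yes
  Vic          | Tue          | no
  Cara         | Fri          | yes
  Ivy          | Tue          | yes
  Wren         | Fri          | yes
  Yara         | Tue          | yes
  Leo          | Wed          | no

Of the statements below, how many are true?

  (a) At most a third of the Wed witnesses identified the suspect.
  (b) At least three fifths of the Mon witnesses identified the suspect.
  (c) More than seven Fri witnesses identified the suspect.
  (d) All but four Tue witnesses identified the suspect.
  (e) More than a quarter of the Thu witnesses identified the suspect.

5

(a) Wed: |A| = 7, |A ∩ B| = 2; needs |A ∩ B| / |A| ≤ 1/3 — true.
(b) Mon: |A| = 9, |A ∩ B| = 6; needs |A ∩ B| / |A| ≥ 3/5 — true.
(c) Fri: |A| = 8, |A ∩ B| = 8; needs |A ∩ B| > 7 — true.
(d) Tue: |A| = 9, |A ∩ B| = 5; needs |A ∖ B| = 4 — true.
(e) Thu: |A| = 5, |A ∩ B| = 2; needs |A ∩ B| / |A| > 1/4 — true.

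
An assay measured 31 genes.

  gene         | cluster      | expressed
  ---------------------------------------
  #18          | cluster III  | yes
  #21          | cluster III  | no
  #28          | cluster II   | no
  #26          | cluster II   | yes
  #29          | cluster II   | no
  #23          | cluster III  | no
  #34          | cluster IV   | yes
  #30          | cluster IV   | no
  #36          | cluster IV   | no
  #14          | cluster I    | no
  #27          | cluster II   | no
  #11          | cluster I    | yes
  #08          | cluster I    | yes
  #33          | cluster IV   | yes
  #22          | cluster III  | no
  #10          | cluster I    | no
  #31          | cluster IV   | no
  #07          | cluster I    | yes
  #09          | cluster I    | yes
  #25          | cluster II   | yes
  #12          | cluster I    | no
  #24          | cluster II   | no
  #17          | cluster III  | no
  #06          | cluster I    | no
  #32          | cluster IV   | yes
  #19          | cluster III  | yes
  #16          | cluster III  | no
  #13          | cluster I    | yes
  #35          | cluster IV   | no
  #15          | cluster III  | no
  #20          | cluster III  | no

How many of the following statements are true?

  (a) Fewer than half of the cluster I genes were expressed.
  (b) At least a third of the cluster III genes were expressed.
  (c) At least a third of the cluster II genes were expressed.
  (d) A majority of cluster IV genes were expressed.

(a) cluster I: |A| = 9, |A ∩ B| = 5; needs |A ∩ B| < |A ∖ B| — false.
(b) cluster III: |A| = 9, |A ∩ B| = 2; needs |A ∩ B| / |A| ≥ 1/3 — false.
(c) cluster II: |A| = 6, |A ∩ B| = 2; needs |A ∩ B| / |A| ≥ 1/3 — true.
(d) cluster IV: |A| = 7, |A ∩ B| = 3; needs |A ∩ B| > |A ∖ B| — false.

1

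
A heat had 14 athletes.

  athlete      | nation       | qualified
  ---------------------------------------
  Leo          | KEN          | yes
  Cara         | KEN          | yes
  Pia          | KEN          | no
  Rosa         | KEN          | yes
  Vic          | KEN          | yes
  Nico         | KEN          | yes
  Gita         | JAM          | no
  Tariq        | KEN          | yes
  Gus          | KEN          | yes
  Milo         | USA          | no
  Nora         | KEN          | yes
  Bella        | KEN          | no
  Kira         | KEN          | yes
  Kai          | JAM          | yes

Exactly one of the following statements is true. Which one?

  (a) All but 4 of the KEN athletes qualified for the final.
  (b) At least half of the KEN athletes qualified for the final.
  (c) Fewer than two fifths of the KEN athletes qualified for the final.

|A| = 11, |A ∩ B| = 9, |A ∖ B| = 2.
(a) requires |A ∖ B| = 4: false.
(b) requires |A ∩ B| ≥ |A ∖ B|: true.
(c) requires |A ∩ B| / |A| < 2/5: false.

(b)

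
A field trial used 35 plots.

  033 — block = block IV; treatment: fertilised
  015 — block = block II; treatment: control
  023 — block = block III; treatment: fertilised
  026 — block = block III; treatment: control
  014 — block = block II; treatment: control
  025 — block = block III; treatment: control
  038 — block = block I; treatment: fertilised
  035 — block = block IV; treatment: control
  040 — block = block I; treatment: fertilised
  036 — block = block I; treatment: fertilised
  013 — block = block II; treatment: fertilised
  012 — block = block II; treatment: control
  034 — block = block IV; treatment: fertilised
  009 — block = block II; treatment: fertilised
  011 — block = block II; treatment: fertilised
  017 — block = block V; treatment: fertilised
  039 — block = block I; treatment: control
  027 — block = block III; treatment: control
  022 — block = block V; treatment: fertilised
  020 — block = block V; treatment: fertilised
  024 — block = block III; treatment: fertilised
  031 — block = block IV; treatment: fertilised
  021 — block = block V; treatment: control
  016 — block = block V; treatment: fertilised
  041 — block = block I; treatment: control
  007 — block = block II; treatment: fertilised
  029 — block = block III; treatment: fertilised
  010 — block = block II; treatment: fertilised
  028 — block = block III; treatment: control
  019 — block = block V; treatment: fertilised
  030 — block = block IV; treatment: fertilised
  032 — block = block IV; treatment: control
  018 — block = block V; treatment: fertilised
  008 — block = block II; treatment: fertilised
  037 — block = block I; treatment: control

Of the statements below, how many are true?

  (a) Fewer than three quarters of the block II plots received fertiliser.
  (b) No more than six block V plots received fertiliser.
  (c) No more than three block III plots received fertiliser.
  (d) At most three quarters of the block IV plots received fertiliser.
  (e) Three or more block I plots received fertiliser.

(a) block II: |A| = 9, |A ∩ B| = 6; needs |A ∩ B| / |A| < 3/4 — true.
(b) block V: |A| = 7, |A ∩ B| = 6; needs |A ∩ B| ≤ 6 — true.
(c) block III: |A| = 7, |A ∩ B| = 3; needs |A ∩ B| ≤ 3 — true.
(d) block IV: |A| = 6, |A ∩ B| = 4; needs |A ∩ B| / |A| ≤ 3/4 — true.
(e) block I: |A| = 6, |A ∩ B| = 3; needs |A ∩ B| ≥ 3 — true.

5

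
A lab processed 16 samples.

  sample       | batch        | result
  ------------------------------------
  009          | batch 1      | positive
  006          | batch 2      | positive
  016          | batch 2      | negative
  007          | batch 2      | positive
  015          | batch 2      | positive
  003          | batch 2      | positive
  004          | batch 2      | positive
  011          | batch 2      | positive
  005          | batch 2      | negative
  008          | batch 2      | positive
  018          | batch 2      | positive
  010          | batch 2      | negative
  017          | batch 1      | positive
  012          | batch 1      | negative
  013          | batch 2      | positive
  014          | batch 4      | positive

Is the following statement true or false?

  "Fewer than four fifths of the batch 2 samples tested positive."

Truth condition: |A ∩ B| / |A| < 4/5.
A (the restrictor) = {006, 016, 007, 015, 003, 004, 011, 005, 008, 018, 010, 013}, |A| = 12.
A ∩ B = {006, 007, 015, 003, 004, 011, 008, 018, 013}, so |A ∩ B| = 9.
A ∖ B = {016, 005, 010}, so |A ∖ B| = 3.
|A ∩ B|/|A| = 9/12, so the statement is true.

True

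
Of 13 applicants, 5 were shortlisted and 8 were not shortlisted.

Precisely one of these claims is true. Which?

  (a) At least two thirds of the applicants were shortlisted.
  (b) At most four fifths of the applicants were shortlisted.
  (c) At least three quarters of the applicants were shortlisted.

|A| = 13, |A ∩ B| = 5, |A ∖ B| = 8.
(a) requires |A ∩ B| / |A| ≥ 2/3: false.
(b) requires |A ∩ B| / |A| ≤ 4/5: true.
(c) requires |A ∩ B| / |A| ≥ 3/4: false.

(b)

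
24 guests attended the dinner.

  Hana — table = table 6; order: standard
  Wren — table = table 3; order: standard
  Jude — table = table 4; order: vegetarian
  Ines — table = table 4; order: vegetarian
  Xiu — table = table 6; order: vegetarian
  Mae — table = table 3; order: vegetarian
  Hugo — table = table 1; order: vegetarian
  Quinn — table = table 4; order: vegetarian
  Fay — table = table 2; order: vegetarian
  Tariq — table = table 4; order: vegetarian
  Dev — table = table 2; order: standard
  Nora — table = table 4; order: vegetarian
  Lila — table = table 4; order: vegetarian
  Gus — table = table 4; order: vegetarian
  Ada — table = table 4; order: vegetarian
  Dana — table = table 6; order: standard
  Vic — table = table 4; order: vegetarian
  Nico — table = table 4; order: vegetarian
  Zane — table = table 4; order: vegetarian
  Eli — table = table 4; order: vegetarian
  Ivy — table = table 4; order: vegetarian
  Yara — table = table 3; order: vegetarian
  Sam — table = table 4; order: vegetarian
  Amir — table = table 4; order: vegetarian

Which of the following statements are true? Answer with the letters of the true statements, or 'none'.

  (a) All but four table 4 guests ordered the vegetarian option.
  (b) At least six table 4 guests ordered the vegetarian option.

|A| = 15, |A ∩ B| = 15, |A ∖ B| = 0.
(a) |A ∖ B| = 4: fails.
(b) |A ∩ B| ≥ 6: holds.

(b)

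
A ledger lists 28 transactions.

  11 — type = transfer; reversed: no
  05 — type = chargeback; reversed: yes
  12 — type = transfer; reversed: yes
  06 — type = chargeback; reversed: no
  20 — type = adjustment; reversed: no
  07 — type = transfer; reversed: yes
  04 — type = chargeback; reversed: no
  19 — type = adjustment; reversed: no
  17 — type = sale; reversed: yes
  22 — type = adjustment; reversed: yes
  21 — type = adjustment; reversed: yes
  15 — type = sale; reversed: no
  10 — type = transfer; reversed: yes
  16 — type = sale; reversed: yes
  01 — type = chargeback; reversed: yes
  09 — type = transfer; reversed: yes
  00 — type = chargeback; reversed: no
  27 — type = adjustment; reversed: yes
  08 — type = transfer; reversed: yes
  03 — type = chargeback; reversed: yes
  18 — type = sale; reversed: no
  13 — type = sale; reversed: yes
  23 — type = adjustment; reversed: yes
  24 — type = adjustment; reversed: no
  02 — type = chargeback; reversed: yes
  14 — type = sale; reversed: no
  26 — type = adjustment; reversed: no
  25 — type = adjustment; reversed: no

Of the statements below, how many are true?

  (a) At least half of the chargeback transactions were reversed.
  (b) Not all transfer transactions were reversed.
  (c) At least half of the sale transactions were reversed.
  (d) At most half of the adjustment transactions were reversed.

(a) chargeback: |A| = 7, |A ∩ B| = 4; needs |A ∩ B| ≥ |A ∖ B| — true.
(b) transfer: |A| = 6, |A ∩ B| = 5; needs A ⊄ B (|A ∖ B| ≥ 1) — true.
(c) sale: |A| = 6, |A ∩ B| = 3; needs |A ∩ B| ≥ |A ∖ B| — true.
(d) adjustment: |A| = 9, |A ∩ B| = 4; needs |A ∩ B| ≤ |A ∖ B| — true.

4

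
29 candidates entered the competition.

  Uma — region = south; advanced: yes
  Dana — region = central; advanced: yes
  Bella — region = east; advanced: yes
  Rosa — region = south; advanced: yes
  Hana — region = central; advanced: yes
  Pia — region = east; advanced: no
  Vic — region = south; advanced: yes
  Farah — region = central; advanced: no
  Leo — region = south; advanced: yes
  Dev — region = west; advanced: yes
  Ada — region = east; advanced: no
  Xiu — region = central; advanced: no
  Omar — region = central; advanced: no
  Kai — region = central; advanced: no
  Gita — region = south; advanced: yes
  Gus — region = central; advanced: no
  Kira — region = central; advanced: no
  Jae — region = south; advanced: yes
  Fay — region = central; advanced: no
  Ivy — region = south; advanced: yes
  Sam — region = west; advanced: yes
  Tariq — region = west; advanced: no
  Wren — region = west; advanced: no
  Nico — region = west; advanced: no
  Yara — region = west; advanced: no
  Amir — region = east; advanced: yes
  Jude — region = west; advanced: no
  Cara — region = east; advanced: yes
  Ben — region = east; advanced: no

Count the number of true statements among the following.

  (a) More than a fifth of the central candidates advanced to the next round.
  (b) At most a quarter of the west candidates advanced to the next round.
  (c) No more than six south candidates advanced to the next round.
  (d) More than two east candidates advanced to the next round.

(a) central: |A| = 9, |A ∩ B| = 2; needs |A ∩ B| / |A| > 1/5 — true.
(b) west: |A| = 7, |A ∩ B| = 2; needs |A ∩ B| / |A| ≤ 1/4 — false.
(c) south: |A| = 7, |A ∩ B| = 7; needs |A ∩ B| ≤ 6 — false.
(d) east: |A| = 6, |A ∩ B| = 3; needs |A ∩ B| > 2 — true.

2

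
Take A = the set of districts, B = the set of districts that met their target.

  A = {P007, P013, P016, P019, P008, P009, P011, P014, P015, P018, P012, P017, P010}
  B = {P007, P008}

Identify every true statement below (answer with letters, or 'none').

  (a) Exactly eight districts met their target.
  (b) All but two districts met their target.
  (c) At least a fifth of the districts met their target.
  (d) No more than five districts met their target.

|A| = 13, |A ∩ B| = 2, |A ∖ B| = 11.
(a) |A ∩ B| = 8: fails.
(b) |A ∖ B| = 2: fails.
(c) |A ∩ B| / |A| ≥ 1/5: fails.
(d) |A ∩ B| ≤ 5: holds.

(d)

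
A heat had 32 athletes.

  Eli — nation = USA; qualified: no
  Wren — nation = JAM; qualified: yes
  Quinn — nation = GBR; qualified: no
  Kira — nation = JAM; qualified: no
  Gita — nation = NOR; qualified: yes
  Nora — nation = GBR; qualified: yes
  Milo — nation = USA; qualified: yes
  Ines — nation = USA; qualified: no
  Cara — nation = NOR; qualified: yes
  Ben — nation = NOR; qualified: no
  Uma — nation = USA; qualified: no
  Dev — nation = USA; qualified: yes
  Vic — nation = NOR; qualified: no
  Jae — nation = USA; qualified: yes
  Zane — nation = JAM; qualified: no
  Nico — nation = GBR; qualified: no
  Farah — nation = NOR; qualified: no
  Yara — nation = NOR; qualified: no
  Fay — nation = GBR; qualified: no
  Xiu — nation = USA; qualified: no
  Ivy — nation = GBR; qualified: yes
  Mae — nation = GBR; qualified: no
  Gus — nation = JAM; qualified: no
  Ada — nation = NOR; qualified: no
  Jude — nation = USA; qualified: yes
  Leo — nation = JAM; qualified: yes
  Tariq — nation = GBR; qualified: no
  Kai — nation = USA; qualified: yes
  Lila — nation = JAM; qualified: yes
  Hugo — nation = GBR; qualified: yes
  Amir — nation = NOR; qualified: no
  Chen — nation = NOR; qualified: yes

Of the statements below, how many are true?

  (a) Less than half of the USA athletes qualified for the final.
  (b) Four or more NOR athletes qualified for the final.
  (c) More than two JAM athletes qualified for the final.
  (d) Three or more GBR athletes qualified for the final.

(a) USA: |A| = 9, |A ∩ B| = 5; needs |A ∩ B| < |A ∖ B| — false.
(b) NOR: |A| = 9, |A ∩ B| = 3; needs |A ∩ B| ≥ 4 — false.
(c) JAM: |A| = 6, |A ∩ B| = 3; needs |A ∩ B| > 2 — true.
(d) GBR: |A| = 8, |A ∩ B| = 3; needs |A ∩ B| ≥ 3 — true.

2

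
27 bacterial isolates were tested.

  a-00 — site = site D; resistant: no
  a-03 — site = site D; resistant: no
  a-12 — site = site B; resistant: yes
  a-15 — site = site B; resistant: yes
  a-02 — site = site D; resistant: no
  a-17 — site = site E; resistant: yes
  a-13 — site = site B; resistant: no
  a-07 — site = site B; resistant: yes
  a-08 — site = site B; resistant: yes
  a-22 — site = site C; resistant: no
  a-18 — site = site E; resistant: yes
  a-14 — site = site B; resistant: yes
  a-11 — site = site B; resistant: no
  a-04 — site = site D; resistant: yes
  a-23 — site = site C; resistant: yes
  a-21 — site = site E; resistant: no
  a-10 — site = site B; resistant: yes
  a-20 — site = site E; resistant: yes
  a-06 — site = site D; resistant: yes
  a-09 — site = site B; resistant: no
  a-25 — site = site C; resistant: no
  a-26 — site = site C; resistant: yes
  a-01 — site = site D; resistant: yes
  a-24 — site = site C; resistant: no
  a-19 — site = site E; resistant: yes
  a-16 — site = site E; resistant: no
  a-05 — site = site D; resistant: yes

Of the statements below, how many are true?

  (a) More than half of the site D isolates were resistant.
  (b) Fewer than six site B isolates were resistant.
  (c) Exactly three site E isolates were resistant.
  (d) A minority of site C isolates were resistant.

2

(a) site D: |A| = 7, |A ∩ B| = 4; needs |A ∩ B| > |A ∖ B| — true.
(b) site B: |A| = 9, |A ∩ B| = 6; needs |A ∩ B| < 6 — false.
(c) site E: |A| = 6, |A ∩ B| = 4; needs |A ∩ B| = 3 — false.
(d) site C: |A| = 5, |A ∩ B| = 2; needs |A ∩ B| < |A ∖ B| — true.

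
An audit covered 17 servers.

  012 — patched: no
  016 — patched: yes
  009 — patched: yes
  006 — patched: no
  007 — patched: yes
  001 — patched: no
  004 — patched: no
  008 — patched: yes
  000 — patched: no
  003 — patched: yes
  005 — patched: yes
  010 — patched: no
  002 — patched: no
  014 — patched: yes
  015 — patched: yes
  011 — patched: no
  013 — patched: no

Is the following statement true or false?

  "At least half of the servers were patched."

False

'At least half of the servers were patched' holds iff |A ∩ B| ≥ |A ∖ B|.
|A| = 17, |A ∩ B| = 8, |A ∖ B| = 9.
8 < 9, so the statement is false.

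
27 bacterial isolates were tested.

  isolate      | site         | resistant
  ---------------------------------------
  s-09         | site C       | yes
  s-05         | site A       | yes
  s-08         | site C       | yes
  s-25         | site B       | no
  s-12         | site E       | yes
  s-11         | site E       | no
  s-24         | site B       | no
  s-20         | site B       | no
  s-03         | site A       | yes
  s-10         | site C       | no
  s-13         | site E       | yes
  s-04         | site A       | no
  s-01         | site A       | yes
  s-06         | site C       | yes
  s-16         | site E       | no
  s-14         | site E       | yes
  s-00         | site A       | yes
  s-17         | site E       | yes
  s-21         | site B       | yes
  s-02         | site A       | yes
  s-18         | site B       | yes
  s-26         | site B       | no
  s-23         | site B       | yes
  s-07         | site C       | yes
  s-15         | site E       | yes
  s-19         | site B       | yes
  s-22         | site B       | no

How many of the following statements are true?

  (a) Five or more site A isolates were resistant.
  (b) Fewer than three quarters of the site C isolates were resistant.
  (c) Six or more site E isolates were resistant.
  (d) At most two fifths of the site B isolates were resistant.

(a) site A: |A| = 6, |A ∩ B| = 5; needs |A ∩ B| ≥ 5 — true.
(b) site C: |A| = 5, |A ∩ B| = 4; needs |A ∩ B| / |A| < 3/4 — false.
(c) site E: |A| = 7, |A ∩ B| = 5; needs |A ∩ B| ≥ 6 — false.
(d) site B: |A| = 9, |A ∩ B| = 4; needs |A ∩ B| / |A| ≤ 2/5 — false.

1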